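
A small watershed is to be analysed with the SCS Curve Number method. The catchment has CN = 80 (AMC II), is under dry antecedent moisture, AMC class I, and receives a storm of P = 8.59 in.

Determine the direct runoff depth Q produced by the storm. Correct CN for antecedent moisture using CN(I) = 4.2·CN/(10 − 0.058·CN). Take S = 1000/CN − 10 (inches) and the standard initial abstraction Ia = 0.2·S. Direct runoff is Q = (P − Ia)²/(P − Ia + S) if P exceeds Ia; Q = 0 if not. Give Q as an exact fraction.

Adjust CN=80 to AMC I: 4.2·80/(10 − 0.058·80) → 336 ÷ (134/25) = 4200/67 ≈ 62.687
Max retention: S = 1000/(4200/67) − 10 = 125/21 in (≈ 5.952 in)
Initial abstraction Ia = S/5 = (125/21)/5 = 25/21 ≈ 1.190 in
Since P=8.590 > Ia=1.190: effective rainfall P−Ia = 15539/2100 in
Q: (15539/2100)² ÷ (28039/2100) = 241460521/58881900 in (≈ 4.101 in)

Q = 241460521/58881900 in ≈ 4.101 in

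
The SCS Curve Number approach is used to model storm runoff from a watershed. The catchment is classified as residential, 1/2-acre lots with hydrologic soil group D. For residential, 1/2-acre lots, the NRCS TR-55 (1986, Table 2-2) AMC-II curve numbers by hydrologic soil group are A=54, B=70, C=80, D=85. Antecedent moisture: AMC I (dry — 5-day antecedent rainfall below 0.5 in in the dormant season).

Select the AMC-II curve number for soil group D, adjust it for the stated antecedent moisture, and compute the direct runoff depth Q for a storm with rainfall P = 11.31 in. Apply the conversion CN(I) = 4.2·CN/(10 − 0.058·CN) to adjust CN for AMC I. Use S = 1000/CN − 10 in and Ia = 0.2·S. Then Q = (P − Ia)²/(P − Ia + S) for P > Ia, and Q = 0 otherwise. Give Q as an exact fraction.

NRCS table: residential, 1/2-acre lots, soil group D → CN(II) = 85
Adjust CN=85 to AMC I: 4.2·85/(10 − 0.058·85) → 357 ÷ (507/100) = 11900/169 ≈ 70.414
Retention S: 1000/CN − 10 with CN=70.414 → S = 500/119 ≈ 4.202 in
Ia = 0.2S: 0.2·4.202 = 0.840 in (exactly 100/119)
Excess rainfall: 11.310 − 0.840 = 10.470 in; P > Ia so Q > 0
Q = (124589/11900)²/((124589/11900) + 500/119) = (15522418921/141610000)/(174589/11900) = 15522418921/2077609100 in ≈ 7.471 in

Q = 15522418921/2077609100 in ≈ 7.471 in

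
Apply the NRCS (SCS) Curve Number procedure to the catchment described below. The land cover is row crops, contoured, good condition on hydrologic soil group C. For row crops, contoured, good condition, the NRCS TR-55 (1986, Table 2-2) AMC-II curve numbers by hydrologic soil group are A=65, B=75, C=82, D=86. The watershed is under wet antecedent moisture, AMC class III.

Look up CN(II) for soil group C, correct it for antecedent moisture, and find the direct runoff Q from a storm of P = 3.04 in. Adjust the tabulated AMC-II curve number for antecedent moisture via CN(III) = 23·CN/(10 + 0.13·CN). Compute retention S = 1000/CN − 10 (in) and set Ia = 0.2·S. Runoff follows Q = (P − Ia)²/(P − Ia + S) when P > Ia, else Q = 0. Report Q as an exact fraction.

NRCS table: row crops, contoured, good condition, soil group C → CN(II) = 82
Adjust CN=82 to AMC III: 23·82/(10 + 0.13·82) → 1886 ÷ (1033/50) = 94300/1033 ≈ 91.288
Retention S: 1000/CN − 10 with CN=91.288 → S = 900/943 ≈ 0.954 in
Ia = 0.2S: 0.2·0.954 = 0.191 in (exactly 180/943)
Since P=3.040 > Ia=0.191: effective rainfall P−Ia = 67168/23575 in
Q: (67168/23575)² ÷ (89668/23575) = 1127885056/528480775 in (≈ 2.134 in)

Q = 1127885056/528480775 in ≈ 2.134 in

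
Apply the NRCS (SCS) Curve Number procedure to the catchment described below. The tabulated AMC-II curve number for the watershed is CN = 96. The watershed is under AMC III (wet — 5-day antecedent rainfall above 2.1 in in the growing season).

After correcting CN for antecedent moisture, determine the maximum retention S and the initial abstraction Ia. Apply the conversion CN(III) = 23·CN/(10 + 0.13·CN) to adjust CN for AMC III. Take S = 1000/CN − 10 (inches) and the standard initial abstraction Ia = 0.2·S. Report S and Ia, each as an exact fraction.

CN(III) from CN(II)=96: (23·96)/(10 + 0.13·96) = 27600/281 ≈ 98.221
S = 1000/(27600/281) − 10 = 25/138 in ≈ 0.181 in
Ia = 0.2S: 0.2·0.181 = 0.036 in (exactly 5/138)

S = 25/138 in ≈ 0.181 in; Ia = 5/138 in ≈ 0.036 in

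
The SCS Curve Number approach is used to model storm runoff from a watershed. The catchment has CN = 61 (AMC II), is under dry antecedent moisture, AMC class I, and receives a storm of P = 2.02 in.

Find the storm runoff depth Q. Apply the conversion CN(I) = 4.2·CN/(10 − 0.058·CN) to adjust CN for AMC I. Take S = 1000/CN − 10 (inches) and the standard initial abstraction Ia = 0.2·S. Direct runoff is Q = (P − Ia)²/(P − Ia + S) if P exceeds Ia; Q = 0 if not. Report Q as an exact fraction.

Q = 0 in ≈ 0.000 in

Adjust CN=61 to AMC I: 4.2·61/(10 − 0.058·61) → (1281/5) ÷ (3231/500) = 42700/1077 ≈ 39.647
Retention S: 1000/CN − 10 with CN=39.647 → S = 6500/427 ≈ 15.222 in
Ia = 0.2S: 0.2·15.222 = 3.044 in (exactly 1300/427)
P = 2.020 ≤ Ia = 3.044 in: entire storm abstracted, Q = 0.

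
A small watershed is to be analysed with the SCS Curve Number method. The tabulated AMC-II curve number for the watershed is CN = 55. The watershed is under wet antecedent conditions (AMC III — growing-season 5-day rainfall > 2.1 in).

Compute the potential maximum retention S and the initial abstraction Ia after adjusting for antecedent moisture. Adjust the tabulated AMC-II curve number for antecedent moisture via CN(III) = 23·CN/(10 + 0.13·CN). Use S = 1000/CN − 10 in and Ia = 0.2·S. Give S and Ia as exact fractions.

S = 900/253 in ≈ 3.557 in; Ia = 180/253 in ≈ 0.711 in

CN(III) from CN(II)=55: (23·55)/(10 + 0.13·55) = 25300/343 ≈ 73.761
Retention S: 1000/CN − 10 with CN=73.761 → S = 900/253 ≈ 3.557 in
Initial abstraction Ia = S/5 = (900/253)/5 = 180/253 ≈ 0.711 in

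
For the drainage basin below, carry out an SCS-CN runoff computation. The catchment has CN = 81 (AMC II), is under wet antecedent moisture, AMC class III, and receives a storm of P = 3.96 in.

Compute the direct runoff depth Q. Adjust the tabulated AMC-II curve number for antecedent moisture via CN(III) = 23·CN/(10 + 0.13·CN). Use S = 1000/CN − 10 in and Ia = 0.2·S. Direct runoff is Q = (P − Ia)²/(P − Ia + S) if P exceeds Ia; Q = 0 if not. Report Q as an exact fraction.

Q = 30602953969/10360003275 in ≈ 2.954 in

Wet (AMC III): CN(III) = 23·81/(10 + 0.13·81) = 1863/(2053/100) = 186300/2053 ≈ 90.745
S = 1000/(186300/2053) − 10 = 1900/1863 in ≈ 1.020 in
Ia = 0.2·(1900/1863) = 380/1863 in ≈ 0.204 in
Excess rainfall: 3.960 − 0.204 = 3.756 in; P > Ia so Q > 0
Runoff Q = (P−Ia)²/(P−Ia+S) = (3.756)²/(3.756+1.020) = 30602953969/10360003275 ≈ 2.954 in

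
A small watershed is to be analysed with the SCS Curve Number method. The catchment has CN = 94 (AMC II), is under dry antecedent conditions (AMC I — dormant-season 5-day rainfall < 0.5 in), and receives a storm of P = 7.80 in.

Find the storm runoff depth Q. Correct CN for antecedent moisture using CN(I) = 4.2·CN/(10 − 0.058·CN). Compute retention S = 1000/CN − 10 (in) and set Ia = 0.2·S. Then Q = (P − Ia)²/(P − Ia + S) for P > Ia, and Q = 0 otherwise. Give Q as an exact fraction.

Q = 152053561/24396995 in ≈ 6.232 in

CN(I) from CN(II)=94: (4.2·94)/(10 − 0.058·94) = 32900/379 ≈ 86.807
Retention S: 1000/CN − 10 with CN=86.807 → S = 500/329 ≈ 1.520 in
Ia = 0.2·(500/329) = 100/329 in ≈ 0.304 in
P − Ia = 7.800 − 0.304 = 12331/1645 ≈ 7.496 in (> 0, runoff occurs)
Q: (12331/1645)² ÷ (14831/1645) = 152053561/24396995 in (≈ 6.232 in)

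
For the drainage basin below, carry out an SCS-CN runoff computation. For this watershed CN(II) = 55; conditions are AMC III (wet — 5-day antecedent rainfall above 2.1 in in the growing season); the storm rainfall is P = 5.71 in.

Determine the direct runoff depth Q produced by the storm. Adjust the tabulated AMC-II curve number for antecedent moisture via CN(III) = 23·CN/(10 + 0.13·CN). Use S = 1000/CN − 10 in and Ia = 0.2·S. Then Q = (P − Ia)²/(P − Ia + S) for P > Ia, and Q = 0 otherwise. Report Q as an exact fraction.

Q = 15992890369/5476513900 in ≈ 2.920 in

CN(III) from CN(II)=55: (23·55)/(10 + 0.13·55) = 25300/343 ≈ 73.761
Retention S: 1000/CN − 10 with CN=73.761 → S = 900/253 ≈ 3.557 in
Initial abstraction Ia = S/5 = (900/253)/5 = 180/253 ≈ 0.711 in
Excess rainfall: 5.710 − 0.711 = 4.999 in; P > Ia so Q > 0
Q = (126463/25300)²/((126463/25300) + 900/253) = (15992890369/640090000)/(216463/25300) = 15992890369/5476513900 in ≈ 2.920 in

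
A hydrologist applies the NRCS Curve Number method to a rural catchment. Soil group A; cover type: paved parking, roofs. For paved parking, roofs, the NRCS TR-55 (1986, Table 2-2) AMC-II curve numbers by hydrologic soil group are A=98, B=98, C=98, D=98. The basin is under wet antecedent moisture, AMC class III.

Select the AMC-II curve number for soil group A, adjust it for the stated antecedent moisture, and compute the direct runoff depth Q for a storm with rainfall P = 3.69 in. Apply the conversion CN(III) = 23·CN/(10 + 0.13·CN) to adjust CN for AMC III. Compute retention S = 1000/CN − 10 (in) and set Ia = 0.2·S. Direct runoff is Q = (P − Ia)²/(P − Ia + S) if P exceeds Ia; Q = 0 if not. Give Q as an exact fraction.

NRCS table: paved parking, roofs, soil group A → CN(II) = 98
Adjust CN=98 to AMC III: 23·98/(10 + 0.13·98) → 2254 ÷ (1137/50) = 112700/1137 ≈ 99.120
Max retention: S = 1000/(112700/1137) − 10 = 100/1127 in (≈ 0.089 in)
Ia = 0.2·(100/1127) = 20/1127 in ≈ 0.018 in
Excess rainfall: 3.690 − 0.018 = 3.672 in; P > Ia so Q > 0
Runoff Q = (P−Ia)²/(P−Ia+S) = (3.672)²/(3.672+0.089) = 171282582769/47769360100 ≈ 3.586 in

Q = 171282582769/47769360100 in ≈ 3.586 in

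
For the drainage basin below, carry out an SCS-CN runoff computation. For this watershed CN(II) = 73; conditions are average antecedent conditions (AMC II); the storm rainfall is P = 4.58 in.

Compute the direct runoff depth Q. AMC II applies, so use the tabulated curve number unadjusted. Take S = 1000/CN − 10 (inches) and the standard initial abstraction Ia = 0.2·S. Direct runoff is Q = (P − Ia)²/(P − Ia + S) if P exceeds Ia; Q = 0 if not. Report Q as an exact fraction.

Q = 196476289/100437050 in ≈ 1.956 in

Average conditions: CN = 73 (no AMC adjustment).
Retention S: 1000/CN − 10 with CN=73.000 → S = 270/73 ≈ 3.699 in
Ia = 0.2S: 0.2·3.699 = 0.740 in (exactly 54/73)
Since P=4.580 > Ia=0.740: effective rainfall P−Ia = 14017/3650 in
Q = (14017/3650)²/((14017/3650) + 270/73) = (196476289/13322500)/(27517/3650) = 196476289/100437050 in ≈ 1.956 in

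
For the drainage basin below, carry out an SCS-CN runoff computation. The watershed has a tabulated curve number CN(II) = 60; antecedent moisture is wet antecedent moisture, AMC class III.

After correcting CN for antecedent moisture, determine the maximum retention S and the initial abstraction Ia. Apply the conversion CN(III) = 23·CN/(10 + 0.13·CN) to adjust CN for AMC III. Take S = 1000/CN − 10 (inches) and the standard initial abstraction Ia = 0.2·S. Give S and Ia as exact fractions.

S = 200/69 in ≈ 2.899 in; Ia = 40/69 in ≈ 0.580 in

CN(III) from CN(II)=60: (23·60)/(10 + 0.13·60) = 6900/89 ≈ 77.528
Retention S: 1000/CN − 10 with CN=77.528 → S = 200/69 ≈ 2.899 in
Ia = 0.2·(200/69) = 40/69 in ≈ 0.580 in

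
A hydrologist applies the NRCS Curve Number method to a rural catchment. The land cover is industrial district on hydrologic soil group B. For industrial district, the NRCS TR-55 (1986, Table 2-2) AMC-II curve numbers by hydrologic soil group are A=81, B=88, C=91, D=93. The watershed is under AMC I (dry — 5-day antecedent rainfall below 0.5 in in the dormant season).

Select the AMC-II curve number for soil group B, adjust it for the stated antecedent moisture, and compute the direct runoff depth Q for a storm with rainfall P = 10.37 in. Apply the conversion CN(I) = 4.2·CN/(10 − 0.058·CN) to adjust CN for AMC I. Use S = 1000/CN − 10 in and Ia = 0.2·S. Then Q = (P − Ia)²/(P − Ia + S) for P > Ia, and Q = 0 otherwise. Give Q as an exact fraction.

NRCS table: industrial district, soil group B → CN(II) = 88
Adjust CN=88 to AMC I: 4.2·88/(10 − 0.058·88) → (1848/5) ÷ (612/125) = 3850/51 ≈ 75.490
Retention S: 1000/CN − 10 with CN=75.490 → S = 250/77 ≈ 3.247 in
Ia = 0.2S: 0.2·3.247 = 0.649 in (exactly 50/77)
P − Ia = 10.370 − 0.649 = 74849/7700 ≈ 9.721 in (> 0, runoff occurs)
Q: (74849/7700)² ÷ (99849/7700) = 5602372801/768837300 in (≈ 7.287 in)

Q = 5602372801/768837300 in ≈ 7.287 in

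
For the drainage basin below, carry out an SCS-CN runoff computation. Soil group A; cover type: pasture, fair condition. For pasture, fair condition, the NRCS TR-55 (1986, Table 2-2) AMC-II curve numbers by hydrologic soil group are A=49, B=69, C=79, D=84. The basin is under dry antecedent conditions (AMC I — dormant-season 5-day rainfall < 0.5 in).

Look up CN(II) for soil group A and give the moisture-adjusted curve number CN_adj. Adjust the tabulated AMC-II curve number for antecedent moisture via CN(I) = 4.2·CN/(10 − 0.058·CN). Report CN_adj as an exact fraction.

NRCS table: pasture, fair condition, soil group A → CN(II) = 49
Adjust CN=49 to AMC I: 4.2·49/(10 − 0.058·49) → (1029/5) ÷ (3579/500) = 34300/1193 ≈ 28.751

CN_adj = 34300/1193 ≈ 28.751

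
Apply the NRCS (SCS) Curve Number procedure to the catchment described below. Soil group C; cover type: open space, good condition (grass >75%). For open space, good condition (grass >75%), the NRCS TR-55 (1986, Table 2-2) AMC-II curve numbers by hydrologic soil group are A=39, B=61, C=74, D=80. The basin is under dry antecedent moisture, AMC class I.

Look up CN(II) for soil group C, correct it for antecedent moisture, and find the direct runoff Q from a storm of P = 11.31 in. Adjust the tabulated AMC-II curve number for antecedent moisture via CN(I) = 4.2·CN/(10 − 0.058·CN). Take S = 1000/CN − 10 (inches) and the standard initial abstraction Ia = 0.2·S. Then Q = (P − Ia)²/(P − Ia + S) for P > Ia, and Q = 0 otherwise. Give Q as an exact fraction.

NRCS table: open space, good condition (grass >75%), soil group C → CN(II) = 74
CN(I) from CN(II)=74: (4.2·74)/(10 − 0.058·74) = 77700/1427 ≈ 54.450
Max retention: S = 1000/(77700/1427) − 10 = 6500/777 in (≈ 8.366 in)
Initial abstraction Ia = S/5 = (6500/777)/5 = 1300/777 ≈ 1.673 in
Excess rainfall: 11.310 − 1.673 = 9.637 in; P > Ia so Q > 0
Runoff Q = (P−Ia)²/(P−Ia+S) = (9.637)²/(9.637+8.366) = 43129382413/8360442300 ≈ 5.159 in

Q = 43129382413/8360442300 in ≈ 5.159 in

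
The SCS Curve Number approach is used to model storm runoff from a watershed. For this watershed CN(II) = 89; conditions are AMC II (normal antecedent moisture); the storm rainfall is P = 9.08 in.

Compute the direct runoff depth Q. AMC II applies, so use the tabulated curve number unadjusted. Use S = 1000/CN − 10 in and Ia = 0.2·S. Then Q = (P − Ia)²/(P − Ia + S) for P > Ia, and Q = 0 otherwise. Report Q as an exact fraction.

CN(II) = 89; AMC II needs no correction.
Max retention: S = 1000/89 − 10 = 110/89 in (≈ 1.236 in)
Ia = 0.2·(110/89) = 22/89 in ≈ 0.247 in
Since P=9.080 > Ia=0.247: effective rainfall P−Ia = 19653/2225 in
Runoff Q = (P−Ia)²/(P−Ia+S) = (8.833)²/(8.833+1.236) = 386240409/49846675 ≈ 7.749 in

Q = 386240409/49846675 in ≈ 7.749 in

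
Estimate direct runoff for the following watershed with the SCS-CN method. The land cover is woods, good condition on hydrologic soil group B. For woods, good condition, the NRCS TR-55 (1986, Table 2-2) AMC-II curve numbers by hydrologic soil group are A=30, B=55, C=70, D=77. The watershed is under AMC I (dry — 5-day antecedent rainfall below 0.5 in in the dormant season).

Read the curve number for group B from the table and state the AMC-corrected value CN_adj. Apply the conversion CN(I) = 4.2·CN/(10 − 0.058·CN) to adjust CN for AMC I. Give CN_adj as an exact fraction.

CN_adj = 7700/227 ≈ 33.921

NRCS table: woods, good condition, soil group B → CN(II) = 55
Adjust CN=55 to AMC I: 4.2·55/(10 − 0.058·55) → 231 ÷ (681/100) = 7700/227 ≈ 33.921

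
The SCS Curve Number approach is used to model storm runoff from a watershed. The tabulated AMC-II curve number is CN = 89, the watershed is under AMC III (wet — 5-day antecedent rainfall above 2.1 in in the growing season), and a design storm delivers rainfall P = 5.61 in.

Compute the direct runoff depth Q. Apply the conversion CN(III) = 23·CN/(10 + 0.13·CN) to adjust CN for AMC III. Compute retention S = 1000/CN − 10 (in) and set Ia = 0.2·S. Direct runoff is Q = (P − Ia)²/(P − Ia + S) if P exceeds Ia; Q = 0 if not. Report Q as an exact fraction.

Adjust CN=89 to AMC III: 23·89/(10 + 0.13·89) → 2047 ÷ (2157/100) = 204700/2157 ≈ 94.900
Retention S: 1000/CN − 10 with CN=94.900 → S = 1100/2047 ≈ 0.537 in
Ia = 0.2S: 0.2·0.537 = 0.107 in (exactly 220/2047)
Excess rainfall: 5.610 − 0.107 = 5.503 in; P > Ia so Q > 0
Q: (1126367/204700)² ÷ (1236367/204700) = 115336601699/23007665900 in (≈ 5.013 in)

Q = 115336601699/23007665900 in ≈ 5.013 in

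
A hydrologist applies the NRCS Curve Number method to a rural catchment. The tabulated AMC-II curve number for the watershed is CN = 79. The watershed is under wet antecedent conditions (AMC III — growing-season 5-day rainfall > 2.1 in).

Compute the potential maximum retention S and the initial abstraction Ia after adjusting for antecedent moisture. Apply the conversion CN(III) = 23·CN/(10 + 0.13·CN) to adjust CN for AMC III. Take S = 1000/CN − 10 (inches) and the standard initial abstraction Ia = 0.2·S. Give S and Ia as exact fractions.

S = 2100/1817 in ≈ 1.156 in; Ia = 420/1817 in ≈ 0.231 in

CN(III) from CN(II)=79: (23·79)/(10 + 0.13·79) = 181700/2027 ≈ 89.640
Max retention: S = 1000/(181700/2027) − 10 = 2100/1817 in (≈ 1.156 in)
Initial abstraction Ia = S/5 = (2100/1817)/5 = 420/1817 ≈ 0.231 in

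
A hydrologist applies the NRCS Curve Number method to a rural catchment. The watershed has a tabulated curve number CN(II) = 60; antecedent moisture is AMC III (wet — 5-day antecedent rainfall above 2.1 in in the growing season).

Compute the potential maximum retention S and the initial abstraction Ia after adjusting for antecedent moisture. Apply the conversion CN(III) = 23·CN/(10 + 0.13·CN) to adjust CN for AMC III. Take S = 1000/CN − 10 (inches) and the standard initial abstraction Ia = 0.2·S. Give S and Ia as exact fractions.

S = 200/69 in ≈ 2.899 in; Ia = 40/69 in ≈ 0.580 in

CN(III) from CN(II)=60: (23·60)/(10 + 0.13·60) = 6900/89 ≈ 77.528
S = 1000/(6900/89) − 10 = 200/69 in ≈ 2.899 in
Ia = 0.2S: 0.2·2.899 = 0.580 in (exactly 40/69)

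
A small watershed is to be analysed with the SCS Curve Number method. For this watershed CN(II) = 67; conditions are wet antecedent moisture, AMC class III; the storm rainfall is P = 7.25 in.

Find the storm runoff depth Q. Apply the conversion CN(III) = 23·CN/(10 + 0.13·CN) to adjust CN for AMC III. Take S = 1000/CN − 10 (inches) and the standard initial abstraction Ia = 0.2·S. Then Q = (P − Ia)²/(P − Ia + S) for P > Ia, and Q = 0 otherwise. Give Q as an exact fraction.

Wet (AMC III): CN(III) = 23·67/(10 + 0.13·67) = 1541/(1871/100) = 154100/1871 ≈ 82.362
Retention S: 1000/CN − 10 with CN=82.362 → S = 3300/1541 ≈ 2.141 in
Ia = 0.2S: 0.2·2.141 = 0.428 in (exactly 660/1541)
P − Ia = 7.250 − 0.428 = 42049/6164 ≈ 6.822 in (> 0, runoff occurs)
Q = (42049/6164)²/((42049/6164) + 3300/1541) = (1768118401/37994896)/(55249/6164) = 1768118401/340554836 in ≈ 5.192 in

Q = 1768118401/340554836 in ≈ 5.192 in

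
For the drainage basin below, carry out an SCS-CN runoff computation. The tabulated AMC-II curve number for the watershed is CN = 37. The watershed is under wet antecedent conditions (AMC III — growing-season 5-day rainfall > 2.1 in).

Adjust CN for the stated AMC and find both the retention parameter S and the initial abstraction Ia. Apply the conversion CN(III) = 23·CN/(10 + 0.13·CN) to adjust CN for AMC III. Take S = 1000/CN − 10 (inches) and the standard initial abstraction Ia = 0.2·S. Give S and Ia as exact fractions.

S = 6300/851 in ≈ 7.403 in; Ia = 1260/851 in ≈ 1.481 in

Wet (AMC III): CN(III) = 23·37/(10 + 0.13·37) = 851/(1481/100) = 85100/1481 ≈ 57.461
Retention S: 1000/CN − 10 with CN=57.461 → S = 6300/851 ≈ 7.403 in
Initial abstraction Ia = S/5 = (6300/851)/5 = 1260/851 ≈ 1.481 in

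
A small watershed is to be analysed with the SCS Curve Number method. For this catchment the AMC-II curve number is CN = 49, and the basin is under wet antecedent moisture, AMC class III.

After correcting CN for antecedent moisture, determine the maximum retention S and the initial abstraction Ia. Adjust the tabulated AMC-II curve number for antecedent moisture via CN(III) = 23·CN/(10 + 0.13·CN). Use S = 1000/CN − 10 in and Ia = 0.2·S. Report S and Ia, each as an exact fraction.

S = 5100/1127 in ≈ 4.525 in; Ia = 1020/1127 in ≈ 0.905 in

Wet (AMC III): CN(III) = 23·49/(10 + 0.13·49) = 1127/(1637/100) = 112700/1637 ≈ 68.845
Max retention: S = 1000/(112700/1637) − 10 = 5100/1127 in (≈ 4.525 in)
Ia = 0.2·(5100/1127) = 1020/1127 in ≈ 0.905 in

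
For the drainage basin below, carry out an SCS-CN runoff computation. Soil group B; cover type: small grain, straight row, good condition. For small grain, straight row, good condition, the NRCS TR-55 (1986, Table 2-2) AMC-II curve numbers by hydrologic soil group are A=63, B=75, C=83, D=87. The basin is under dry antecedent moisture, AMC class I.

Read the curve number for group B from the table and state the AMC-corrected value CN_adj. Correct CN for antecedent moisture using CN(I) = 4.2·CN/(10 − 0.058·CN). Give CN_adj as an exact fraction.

CN_adj = 6300/113 ≈ 55.752

NRCS table: small grain, straight row, good condition, soil group B → CN(II) = 75
Adjust CN=75 to AMC I: 4.2·75/(10 − 0.058·75) → 315 ÷ (113/20) = 6300/113 ≈ 55.752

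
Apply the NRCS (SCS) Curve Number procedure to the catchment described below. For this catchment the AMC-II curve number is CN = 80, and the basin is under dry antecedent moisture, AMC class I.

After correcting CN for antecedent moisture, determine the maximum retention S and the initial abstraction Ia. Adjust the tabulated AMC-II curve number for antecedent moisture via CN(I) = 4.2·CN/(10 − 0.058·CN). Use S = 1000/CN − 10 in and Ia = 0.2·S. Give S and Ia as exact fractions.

S = 125/21 in ≈ 5.952 in; Ia = 25/21 in ≈ 1.190 in

CN(I) from CN(II)=80: (4.2·80)/(10 − 0.058·80) = 4200/67 ≈ 62.687
Retention S: 1000/CN − 10 with CN=62.687 → S = 125/21 ≈ 5.952 in
Initial abstraction Ia = S/5 = (125/21)/5 = 25/21 ≈ 1.190 in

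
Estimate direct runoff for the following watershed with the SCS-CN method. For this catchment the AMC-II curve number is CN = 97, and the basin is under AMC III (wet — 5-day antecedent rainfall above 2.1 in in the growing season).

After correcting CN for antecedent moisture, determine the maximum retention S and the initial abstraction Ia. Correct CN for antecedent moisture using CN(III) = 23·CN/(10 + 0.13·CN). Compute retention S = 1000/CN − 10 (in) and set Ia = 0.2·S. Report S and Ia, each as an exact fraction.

S = 300/2231 in ≈ 0.134 in; Ia = 60/2231 in ≈ 0.027 in

Wet (AMC III): CN(III) = 23·97/(10 + 0.13·97) = 2231/(2261/100) = 223100/2261 ≈ 98.673
Max retention: S = 1000/(223100/2261) − 10 = 300/2231 in (≈ 0.134 in)
Initial abstraction Ia = S/5 = (300/2231)/5 = 60/2231 ≈ 0.027 in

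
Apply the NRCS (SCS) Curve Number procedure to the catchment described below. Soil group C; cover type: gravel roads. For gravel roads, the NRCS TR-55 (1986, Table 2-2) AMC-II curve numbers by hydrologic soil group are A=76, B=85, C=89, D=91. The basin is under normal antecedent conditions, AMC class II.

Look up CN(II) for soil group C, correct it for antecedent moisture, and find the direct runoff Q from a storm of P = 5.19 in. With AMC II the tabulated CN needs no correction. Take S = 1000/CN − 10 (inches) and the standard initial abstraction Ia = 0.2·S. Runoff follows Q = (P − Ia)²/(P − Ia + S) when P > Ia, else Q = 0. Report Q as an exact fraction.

Q = 1935208081/489419900 in ≈ 3.954 in

NRCS table: gravel roads, soil group C → CN(II) = 89
Average conditions: CN = 89 (no AMC adjustment).
Retention S: 1000/CN − 10 with CN=89.000 → S = 110/89 ≈ 1.236 in
Ia = 0.2·(110/89) = 22/89 in ≈ 0.247 in
P − Ia = 5.190 − 0.247 = 43991/8900 ≈ 4.943 in (> 0, runoff occurs)
Runoff Q = (P−Ia)²/(P−Ia+S) = (4.943)²/(4.943+1.236) = 1935208081/489419900 ≈ 3.954 in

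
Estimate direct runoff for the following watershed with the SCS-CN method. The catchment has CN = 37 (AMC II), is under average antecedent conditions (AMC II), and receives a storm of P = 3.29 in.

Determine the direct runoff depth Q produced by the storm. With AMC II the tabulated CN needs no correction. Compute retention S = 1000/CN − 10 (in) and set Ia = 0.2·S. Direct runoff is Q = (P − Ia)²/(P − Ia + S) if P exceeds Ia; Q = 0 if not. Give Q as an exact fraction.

Q = 0 in ≈ 0.000 in

AMC II — tabulated CN = 37 applies directly.
S = 1000/37 − 10 = 630/37 in ≈ 17.027 in
Ia = 0.2·(630/37) = 126/37 in ≈ 3.405 in
P = 3.290 ≤ Ia = 3.405 in: entire storm abstracted, Q = 0.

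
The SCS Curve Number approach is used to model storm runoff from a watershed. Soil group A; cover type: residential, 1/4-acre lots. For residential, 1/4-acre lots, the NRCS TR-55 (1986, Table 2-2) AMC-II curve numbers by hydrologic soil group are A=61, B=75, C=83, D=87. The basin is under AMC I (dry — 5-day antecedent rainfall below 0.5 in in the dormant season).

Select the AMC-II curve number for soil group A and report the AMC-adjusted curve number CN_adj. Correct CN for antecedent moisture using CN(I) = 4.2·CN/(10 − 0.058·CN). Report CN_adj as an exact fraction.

NRCS table: residential, 1/4-acre lots, soil group A → CN(II) = 61
Adjust CN=61 to AMC I: 4.2·61/(10 − 0.058·61) → (1281/5) ÷ (3231/500) = 42700/1077 ≈ 39.647

CN_adj = 42700/1077 ≈ 39.647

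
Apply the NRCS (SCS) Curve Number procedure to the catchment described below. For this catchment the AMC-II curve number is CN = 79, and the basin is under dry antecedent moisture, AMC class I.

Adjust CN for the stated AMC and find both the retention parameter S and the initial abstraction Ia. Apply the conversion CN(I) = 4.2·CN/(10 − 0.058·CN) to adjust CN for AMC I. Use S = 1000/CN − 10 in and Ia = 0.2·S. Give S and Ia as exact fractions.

Adjust CN=79 to AMC I: 4.2·79/(10 − 0.058·79) → (1659/5) ÷ (2709/500) = 7900/129 ≈ 61.240
S = 1000/(7900/129) − 10 = 500/79 in ≈ 6.329 in
Ia = 0.2·(500/79) = 100/79 in ≈ 1.266 in

S = 500/79 in ≈ 6.329 in; Ia = 100/79 in ≈ 1.266 in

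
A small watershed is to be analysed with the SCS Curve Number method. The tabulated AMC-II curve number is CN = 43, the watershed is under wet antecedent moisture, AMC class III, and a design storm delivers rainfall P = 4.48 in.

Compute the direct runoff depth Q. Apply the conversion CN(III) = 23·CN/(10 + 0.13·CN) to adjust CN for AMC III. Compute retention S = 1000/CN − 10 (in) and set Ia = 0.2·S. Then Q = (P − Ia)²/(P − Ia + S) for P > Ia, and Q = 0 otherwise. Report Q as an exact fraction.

Adjust CN=43 to AMC III: 23·43/(10 + 0.13·43) → 989 ÷ (1559/100) = 98900/1559 ≈ 63.438
Max retention: S = 1000/(98900/1559) − 10 = 5700/989 in (≈ 5.763 in)
Initial abstraction Ia = S/5 = (5700/989)/5 = 1140/989 ≈ 1.153 in
Since P=4.480 > Ia=1.153: effective rainfall P−Ia = 82268/24725 in
Runoff Q = (P−Ia)²/(P−Ia+S) = (3.327)²/(3.327+5.763) = 423001489/347336800 ≈ 1.218 in

Q = 423001489/347336800 in ≈ 1.218 in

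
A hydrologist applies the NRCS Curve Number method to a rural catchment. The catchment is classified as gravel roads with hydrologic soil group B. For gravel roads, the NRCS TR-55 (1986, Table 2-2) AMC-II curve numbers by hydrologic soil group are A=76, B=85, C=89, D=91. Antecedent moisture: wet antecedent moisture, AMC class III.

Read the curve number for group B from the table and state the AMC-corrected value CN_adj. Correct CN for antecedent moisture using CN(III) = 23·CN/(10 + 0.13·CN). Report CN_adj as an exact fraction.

NRCS table: gravel roads, soil group B → CN(II) = 85
Wet (AMC III): CN(III) = 23·85/(10 + 0.13·85) = 1955/(421/20) = 39100/421 ≈ 92.874

CN_adj = 39100/421 ≈ 92.874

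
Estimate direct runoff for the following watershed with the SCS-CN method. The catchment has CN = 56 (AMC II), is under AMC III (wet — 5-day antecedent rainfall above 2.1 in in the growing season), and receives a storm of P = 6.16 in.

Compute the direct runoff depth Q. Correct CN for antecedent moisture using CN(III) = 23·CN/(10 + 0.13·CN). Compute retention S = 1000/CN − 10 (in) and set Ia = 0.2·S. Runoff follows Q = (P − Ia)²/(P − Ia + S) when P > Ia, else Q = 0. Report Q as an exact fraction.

Wet (AMC III): CN(III) = 23·56/(10 + 0.13·56) = 1288/(432/25) = 4025/54 ≈ 74.537
Max retention: S = 1000/(4025/54) − 10 = 550/161 in (≈ 3.416 in)
Initial abstraction Ia = S/5 = (550/161)/5 = 110/161 ≈ 0.683 in
P − Ia = 6.160 − 0.683 = 22044/4025 ≈ 5.477 in (> 0, runoff occurs)
Runoff Q = (P−Ia)²/(P−Ia+S) = (5.477)²/(5.477+3.416) = 22088088/6548675 ≈ 3.373 in

Q = 22088088/6548675 in ≈ 3.373 in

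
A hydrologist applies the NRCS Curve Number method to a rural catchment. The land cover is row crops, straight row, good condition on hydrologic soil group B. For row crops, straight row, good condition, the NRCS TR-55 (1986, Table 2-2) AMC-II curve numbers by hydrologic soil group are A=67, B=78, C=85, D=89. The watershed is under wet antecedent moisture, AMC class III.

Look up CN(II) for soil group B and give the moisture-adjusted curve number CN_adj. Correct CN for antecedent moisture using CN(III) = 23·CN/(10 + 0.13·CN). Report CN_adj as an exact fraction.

CN_adj = 89700/1007 ≈ 89.076

NRCS table: row crops, straight row, good condition, soil group B → CN(II) = 78
CN(III) from CN(II)=78: (23·78)/(10 + 0.13·78) = 89700/1007 ≈ 89.076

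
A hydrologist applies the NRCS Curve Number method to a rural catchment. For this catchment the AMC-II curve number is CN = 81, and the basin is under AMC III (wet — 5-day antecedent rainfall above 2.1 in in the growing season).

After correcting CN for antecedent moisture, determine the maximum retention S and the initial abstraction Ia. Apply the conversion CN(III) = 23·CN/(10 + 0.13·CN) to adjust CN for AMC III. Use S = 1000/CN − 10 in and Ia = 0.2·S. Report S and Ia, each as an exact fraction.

Adjust CN=81 to AMC III: 23·81/(10 + 0.13·81) → 1863 ÷ (2053/100) = 186300/2053 ≈ 90.745
Max retention: S = 1000/(186300/2053) − 10 = 1900/1863 in (≈ 1.020 in)
Initial abstraction Ia = S/5 = (1900/1863)/5 = 380/1863 ≈ 0.204 in

S = 1900/1863 in ≈ 1.020 in; Ia = 380/1863 in ≈ 0.204 in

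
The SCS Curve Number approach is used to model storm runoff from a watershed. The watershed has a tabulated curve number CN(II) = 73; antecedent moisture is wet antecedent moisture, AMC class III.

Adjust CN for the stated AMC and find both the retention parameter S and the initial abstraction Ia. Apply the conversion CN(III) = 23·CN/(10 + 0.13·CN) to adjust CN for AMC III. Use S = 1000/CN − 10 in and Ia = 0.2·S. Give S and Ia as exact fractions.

S = 2700/1679 in ≈ 1.608 in; Ia = 540/1679 in ≈ 0.322 in

CN(III) from CN(II)=73: (23·73)/(10 + 0.13·73) = 167900/1949 ≈ 86.147
Retention S: 1000/CN − 10 with CN=86.147 → S = 2700/1679 ≈ 1.608 in
Ia = 0.2S: 0.2·1.608 = 0.322 in (exactly 540/1679)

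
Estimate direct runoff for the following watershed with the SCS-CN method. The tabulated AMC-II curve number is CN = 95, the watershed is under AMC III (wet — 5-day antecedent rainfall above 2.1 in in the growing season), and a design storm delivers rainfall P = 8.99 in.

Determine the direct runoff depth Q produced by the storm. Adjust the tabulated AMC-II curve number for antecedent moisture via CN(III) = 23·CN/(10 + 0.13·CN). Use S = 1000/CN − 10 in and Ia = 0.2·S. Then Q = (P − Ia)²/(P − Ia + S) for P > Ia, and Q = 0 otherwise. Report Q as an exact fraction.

Q = 152773884769/17517713100 in ≈ 8.721 in

CN(III) from CN(II)=95: (23·95)/(10 + 0.13·95) = 43700/447 ≈ 97.763
Max retention: S = 1000/(43700/447) − 10 = 100/437 in (≈ 0.229 in)
Ia = 0.2·(100/437) = 20/437 in ≈ 0.046 in
Excess rainfall: 8.990 − 0.046 = 8.944 in; P > Ia so Q > 0
Runoff Q = (P−Ia)²/(P−Ia+S) = (8.944)²/(8.944+0.229) = 152773884769/17517713100 ≈ 8.721 in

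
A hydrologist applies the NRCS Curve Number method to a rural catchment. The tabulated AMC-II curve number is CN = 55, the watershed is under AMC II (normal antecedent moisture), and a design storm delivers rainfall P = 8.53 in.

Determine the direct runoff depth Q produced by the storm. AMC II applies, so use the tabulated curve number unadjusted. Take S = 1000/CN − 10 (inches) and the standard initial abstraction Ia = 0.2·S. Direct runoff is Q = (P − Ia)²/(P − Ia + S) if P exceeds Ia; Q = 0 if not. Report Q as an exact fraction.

CN(II) = 55; AMC II needs no correction.
S = 1000/55 − 10 = 90/11 in ≈ 8.182 in
Ia = 0.2·(90/11) = 18/11 in ≈ 1.636 in
Excess rainfall: 8.530 − 1.636 = 6.894 in; P > Ia so Q > 0
Q: (7583/1100)² ÷ (16583/1100) = 57501889/18241300 in (≈ 3.152 in)

Q = 57501889/18241300 in ≈ 3.152 in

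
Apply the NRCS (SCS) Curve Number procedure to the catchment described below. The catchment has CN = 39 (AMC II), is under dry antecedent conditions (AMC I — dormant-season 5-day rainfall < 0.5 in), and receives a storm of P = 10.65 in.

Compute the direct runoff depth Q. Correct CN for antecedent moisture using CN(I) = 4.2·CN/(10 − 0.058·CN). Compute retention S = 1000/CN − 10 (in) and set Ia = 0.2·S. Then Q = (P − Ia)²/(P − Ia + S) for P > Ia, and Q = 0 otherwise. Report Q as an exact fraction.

CN(I) from CN(II)=39: (4.2·39)/(10 − 0.058·39) = 81900/3869 ≈ 21.168
Retention S: 1000/CN − 10 with CN=21.168 → S = 30500/819 ≈ 37.241 in
Ia = 0.2S: 0.2·37.241 = 7.448 in (exactly 6100/819)
Since P=10.650 > Ia=7.448: effective rainfall P−Ia = 52447/16380 in
Q = (52447/16380)²/((52447/16380) + 30500/819) = (2750687809/268304400)/(662447/16380) = 2750687809/10850881860 in ≈ 0.253 in

Q = 2750687809/10850881860 in ≈ 0.253 in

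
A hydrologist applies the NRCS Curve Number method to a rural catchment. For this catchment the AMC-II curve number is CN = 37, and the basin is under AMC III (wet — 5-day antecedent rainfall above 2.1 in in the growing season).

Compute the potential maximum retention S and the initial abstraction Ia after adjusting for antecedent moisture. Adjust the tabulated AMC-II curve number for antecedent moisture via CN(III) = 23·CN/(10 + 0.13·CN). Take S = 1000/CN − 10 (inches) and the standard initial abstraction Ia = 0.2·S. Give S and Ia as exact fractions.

S = 6300/851 in ≈ 7.403 in; Ia = 1260/851 in ≈ 1.481 in

Adjust CN=37 to AMC III: 23·37/(10 + 0.13·37) → 851 ÷ (1481/100) = 85100/1481 ≈ 57.461
S = 1000/(85100/1481) − 10 = 6300/851 in ≈ 7.403 in
Initial abstraction Ia = S/5 = (6300/851)/5 = 1260/851 ≈ 1.481 in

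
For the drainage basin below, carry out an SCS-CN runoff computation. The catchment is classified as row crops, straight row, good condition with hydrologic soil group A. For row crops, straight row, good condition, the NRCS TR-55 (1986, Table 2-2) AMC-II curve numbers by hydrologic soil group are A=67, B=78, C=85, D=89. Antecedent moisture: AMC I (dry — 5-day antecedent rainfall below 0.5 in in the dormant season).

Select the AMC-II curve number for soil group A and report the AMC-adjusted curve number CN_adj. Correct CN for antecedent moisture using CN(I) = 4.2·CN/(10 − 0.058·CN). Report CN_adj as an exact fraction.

NRCS table: row crops, straight row, good condition, soil group A → CN(II) = 67
Adjust CN=67 to AMC I: 4.2·67/(10 − 0.058·67) → (1407/5) ÷ (3057/500) = 46900/1019 ≈ 46.026

CN_adj = 46900/1019 ≈ 46.026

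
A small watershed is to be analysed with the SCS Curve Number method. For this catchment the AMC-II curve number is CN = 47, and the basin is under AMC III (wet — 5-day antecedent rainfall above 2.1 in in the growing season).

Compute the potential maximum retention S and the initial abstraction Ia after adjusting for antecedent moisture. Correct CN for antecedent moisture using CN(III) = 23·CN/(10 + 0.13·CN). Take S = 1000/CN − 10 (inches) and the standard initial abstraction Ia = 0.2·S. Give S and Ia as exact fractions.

CN(III) from CN(II)=47: (23·47)/(10 + 0.13·47) = 108100/1611 ≈ 67.101
Retention S: 1000/CN − 10 with CN=67.101 → S = 5300/1081 ≈ 4.903 in
Ia = 0.2·(5300/1081) = 1060/1081 in ≈ 0.981 in

S = 5300/1081 in ≈ 4.903 in; Ia = 1060/1081 in ≈ 0.981 in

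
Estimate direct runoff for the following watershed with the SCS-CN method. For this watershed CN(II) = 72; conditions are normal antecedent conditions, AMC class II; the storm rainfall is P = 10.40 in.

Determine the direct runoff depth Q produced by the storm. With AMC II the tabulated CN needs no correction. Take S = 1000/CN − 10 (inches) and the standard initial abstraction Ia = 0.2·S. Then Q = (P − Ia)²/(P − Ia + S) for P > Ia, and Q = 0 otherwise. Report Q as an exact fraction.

Q = 187489/27360 in ≈ 6.853 in

AMC II — tabulated CN = 72 applies directly.
Retention S: 1000/CN − 10 with CN=72.000 → S = 35/9 ≈ 3.889 in
Ia = 0.2S: 0.2·3.889 = 0.778 in (exactly 7/9)
P − Ia = 10.400 − 0.778 = 433/45 ≈ 9.622 in (> 0, runoff occurs)
Runoff Q = (P−Ia)²/(P−Ia+S) = (9.622)²/(9.622+3.889) = 187489/27360 ≈ 6.853 in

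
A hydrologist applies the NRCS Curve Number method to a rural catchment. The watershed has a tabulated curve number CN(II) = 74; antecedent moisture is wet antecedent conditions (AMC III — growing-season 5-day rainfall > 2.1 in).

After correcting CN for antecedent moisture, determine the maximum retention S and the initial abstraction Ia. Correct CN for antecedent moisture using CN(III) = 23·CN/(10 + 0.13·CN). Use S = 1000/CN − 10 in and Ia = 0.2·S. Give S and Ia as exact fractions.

CN(III) from CN(II)=74: (23·74)/(10 + 0.13·74) = 85100/981 ≈ 86.748
Retention S: 1000/CN − 10 with CN=86.748 → S = 1300/851 ≈ 1.528 in
Ia = 0.2·(1300/851) = 260/851 in ≈ 0.306 in

S = 1300/851 in ≈ 1.528 in; Ia = 260/851 in ≈ 0.306 in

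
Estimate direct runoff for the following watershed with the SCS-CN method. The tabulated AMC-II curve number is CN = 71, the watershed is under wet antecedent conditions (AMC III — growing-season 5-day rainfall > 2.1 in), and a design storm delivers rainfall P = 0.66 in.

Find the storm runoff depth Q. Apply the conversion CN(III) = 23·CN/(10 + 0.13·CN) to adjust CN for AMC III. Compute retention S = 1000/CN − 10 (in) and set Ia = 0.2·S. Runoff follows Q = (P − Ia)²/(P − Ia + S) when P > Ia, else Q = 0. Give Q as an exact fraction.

Q = 619462321/13871436850 in ≈ 0.045 in

CN(III) from CN(II)=71: (23·71)/(10 + 0.13·71) = 163300/1923 ≈ 84.919
S = 1000/(163300/1923) − 10 = 2900/1633 in ≈ 1.776 in
Ia = 0.2S: 0.2·1.776 = 0.355 in (exactly 580/1633)
Since P=0.660 > Ia=0.355: effective rainfall P−Ia = 24889/81650 in
Q: (24889/81650)² ÷ (169889/81650) = 619462321/13871436850 in (≈ 0.045 in)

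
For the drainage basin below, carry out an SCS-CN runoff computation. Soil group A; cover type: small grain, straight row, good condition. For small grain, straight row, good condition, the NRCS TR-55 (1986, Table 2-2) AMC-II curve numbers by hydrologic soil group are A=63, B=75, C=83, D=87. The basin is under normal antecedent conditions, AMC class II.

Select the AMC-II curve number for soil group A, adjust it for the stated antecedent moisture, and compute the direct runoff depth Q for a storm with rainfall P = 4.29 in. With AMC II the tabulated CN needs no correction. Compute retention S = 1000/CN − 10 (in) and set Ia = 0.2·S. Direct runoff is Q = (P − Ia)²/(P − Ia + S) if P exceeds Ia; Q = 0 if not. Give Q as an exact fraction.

Q = 385219129/356750100 in ≈ 1.080 in

NRCS table: small grain, straight row, good condition, soil group A → CN(II) = 63
AMC II — tabulated CN = 63 applies directly.
Max retention: S = 1000/63 − 10 = 370/63 in (≈ 5.873 in)
Initial abstraction Ia = S/5 = (370/63)/5 = 74/63 ≈ 1.175 in
Excess rainfall: 4.290 − 1.175 = 3.115 in; P > Ia so Q > 0
Q = (19627/6300)²/((19627/6300) + 370/63) = (385219129/39690000)/(56627/6300) = 385219129/356750100 in ≈ 1.080 in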